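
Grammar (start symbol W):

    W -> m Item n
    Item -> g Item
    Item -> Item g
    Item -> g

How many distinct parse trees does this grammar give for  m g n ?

1

Parse trees for m g n:
  [W m [Item g] n]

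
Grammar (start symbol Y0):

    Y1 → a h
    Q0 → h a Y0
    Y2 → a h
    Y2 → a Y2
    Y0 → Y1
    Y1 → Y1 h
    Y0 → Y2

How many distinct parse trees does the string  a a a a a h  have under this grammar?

1

Parse trees for a a a a a h:
  [Y0 [Y2 a [Y2 a [Y2 a [Y2 a [Y2 a h]]]]]]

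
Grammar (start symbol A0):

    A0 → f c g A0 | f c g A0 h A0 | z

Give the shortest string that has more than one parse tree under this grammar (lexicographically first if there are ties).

f c g f c g z h z

length 1: no string has ≥2 trees
length 4: no string has ≥2 trees
length 6: no string has ≥2 trees
length 7: no string has ≥2 trees
length 9: f c g f c g z h z has 2 parse trees

Two derivations of f c g f c g z h z:
  A0 ⇒ f c g A0 ⇒ f c g f c g A0 h A0 ⇒ f c g f c g z h A0 ⇒ f c g f c g z h z
  A0 ⇒ f c g A0 h A0 ⇒ f c g f c g A0 h A0 ⇒ f c g f c g z h A0 ⇒ f c g f c g z h z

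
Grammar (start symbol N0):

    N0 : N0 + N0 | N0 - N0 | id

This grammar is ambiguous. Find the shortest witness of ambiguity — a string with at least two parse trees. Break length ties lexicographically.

id + id + id

length 1: no string has ≥2 trees
length 3: no string has ≥2 trees
length 5: id + id + id has 2 parse trees

Two derivations of id + id + id:
  N0 ⇒ N0 + N0 ⇒ N0 + N0 + N0 ⇒ id + N0 + N0 ⇒ id + id + N0 ⇒ id + id + id
  N0 ⇒ N0 + N0 ⇒ id + N0 ⇒ id + N0 + N0 ⇒ id + id + N0 ⇒ id + id + id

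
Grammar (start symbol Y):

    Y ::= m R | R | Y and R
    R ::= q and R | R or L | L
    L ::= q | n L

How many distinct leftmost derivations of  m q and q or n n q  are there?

Parse trees for m q and q or n n q:
  [Y m [R q and [R [R [L q]] or [L n [L n [L q]]]]]]
  [Y m [R [R q and [R [L q]]] or [L n [L n [L q]]]]]
  [Y [Y m [R [L q]]] and [R [R [L q]] or [L n [L n [L q]]]]]

3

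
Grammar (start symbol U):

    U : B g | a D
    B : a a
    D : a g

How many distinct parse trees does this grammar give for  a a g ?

Parse trees for a a g:
  [U [B a a] g]
  [U a [D a g]]

2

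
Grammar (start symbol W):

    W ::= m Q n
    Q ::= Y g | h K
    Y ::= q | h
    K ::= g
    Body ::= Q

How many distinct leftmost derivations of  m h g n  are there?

Parse trees for m h g n:
  [W m [Q [Y h] g] n]
  [W m [Q h [K g]] n]

2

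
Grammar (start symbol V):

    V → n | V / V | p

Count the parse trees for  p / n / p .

Parse trees for p / n / p:
  [V [V p] / [V [V n] / [V p]]]
  [V [V [V p] / [V n]] / [V p]]

2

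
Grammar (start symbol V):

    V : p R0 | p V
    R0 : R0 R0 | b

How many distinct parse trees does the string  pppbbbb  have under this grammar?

5

Parse trees for pppbbbb:
  [V p [V p [V p [R0 [R0 b] [R0 [R0 b] [R0 [R0 b] [R0 b]]]]]]]
  [V p [V p [V p [R0 [R0 b] [R0 [R0 [R0 b] [R0 b]] [R0 b]]]]]]
  [V p [V p [V p [R0 [R0 [R0 b] [R0 b]] [R0 [R0 b] [R0 b]]]]]]
  [V p [V p [V p [R0 [R0 [R0 b] [R0 [R0 b] [R0 b]]] [R0 b]]]]]
  [V p [V p [V p [R0 [R0 [R0 [R0 b] [R0 b]] [R0 b]] [R0 b]]]]]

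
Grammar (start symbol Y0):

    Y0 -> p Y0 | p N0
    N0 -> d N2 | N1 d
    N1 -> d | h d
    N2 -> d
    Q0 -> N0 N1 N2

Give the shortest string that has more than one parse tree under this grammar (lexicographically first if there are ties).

length 3: p d d has 2 parse trees

Two derivations of p d d:
  Y0 ⇒ p N0 ⇒ p d N2 ⇒ p d d
  Y0 ⇒ p N0 ⇒ p N1 d ⇒ p d d

p d d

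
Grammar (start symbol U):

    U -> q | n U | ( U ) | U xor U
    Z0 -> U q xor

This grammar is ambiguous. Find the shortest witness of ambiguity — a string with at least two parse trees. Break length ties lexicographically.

length 1: no string has ≥2 trees
length 2: no string has ≥2 trees
length 3: no string has ≥2 trees
length 4: n q xor q has 2 parse trees

Two derivations of n q xor q:
  U ⇒ n U ⇒ n U xor U ⇒ n q xor U ⇒ n q xor q
  U ⇒ U xor U ⇒ n U xor U ⇒ n q xor U ⇒ n q xor q

n q xor q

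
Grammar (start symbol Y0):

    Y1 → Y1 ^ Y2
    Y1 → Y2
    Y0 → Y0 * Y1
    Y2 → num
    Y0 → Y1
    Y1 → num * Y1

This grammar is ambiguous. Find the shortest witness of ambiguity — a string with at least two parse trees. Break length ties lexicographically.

length 1: no string has ≥2 trees
length 3: num * num has 2 parse trees

Two derivations of num * num:
  Y0 ⇒ Y0 * Y1 ⇒ Y1 * Y1 ⇒ Y2 * Y1 ⇒ num * Y1 ⇒ num * Y2 ⇒ num * num
  Y0 ⇒ Y1 ⇒ num * Y1 ⇒ num * Y2 ⇒ num * num

num * num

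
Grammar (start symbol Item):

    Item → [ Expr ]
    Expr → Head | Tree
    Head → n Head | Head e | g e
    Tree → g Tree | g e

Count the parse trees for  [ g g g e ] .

Parse trees for [ g g g e ]:
  [Item [ [Expr [Tree g [Tree g [Tree g e]]]] ]]

1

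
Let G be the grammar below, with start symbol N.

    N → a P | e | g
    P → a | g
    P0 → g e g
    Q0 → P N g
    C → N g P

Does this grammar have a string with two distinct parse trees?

Only N, P are reachable from N; ignoring the rest: Restricted to the reachable nonterminals, every rule has the form A → t or A → t B, and no two rules for the same A share a first terminal. The grammar encodes a DFA — one run per string.

Unambiguous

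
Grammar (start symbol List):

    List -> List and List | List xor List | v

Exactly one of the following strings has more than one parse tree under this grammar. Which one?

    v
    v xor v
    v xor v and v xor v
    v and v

v xor v and v xor v

v: 1 tree
v xor v: 1 tree
v xor v and v xor v: 5 trees
v and v: 1 tree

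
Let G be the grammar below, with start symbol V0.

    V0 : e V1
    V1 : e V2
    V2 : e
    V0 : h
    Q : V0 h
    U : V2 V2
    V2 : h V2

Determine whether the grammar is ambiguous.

(U, Q are unreachable from V0, so their rules don't affect L(V0).) Restricted to the reachable nonterminals, every rule has the form A → t or A → t B, and no two rules for the same A share a first terminal. The grammar encodes a DFA — one run per string.

Unambiguous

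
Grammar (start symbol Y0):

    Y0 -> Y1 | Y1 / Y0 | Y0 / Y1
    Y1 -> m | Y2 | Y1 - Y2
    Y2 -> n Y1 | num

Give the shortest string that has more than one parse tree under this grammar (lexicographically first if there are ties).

m / m

length 1: no string has ≥2 trees
length 2: no string has ≥2 trees
length 3: m / m has 2 parse trees

Two derivations of m / m:
  Y0 ⇒ Y1 / Y0 ⇒ m / Y0 ⇒ m / Y1 ⇒ m / m
  Y0 ⇒ Y0 / Y1 ⇒ Y1 / Y1 ⇒ m / Y1 ⇒ m / m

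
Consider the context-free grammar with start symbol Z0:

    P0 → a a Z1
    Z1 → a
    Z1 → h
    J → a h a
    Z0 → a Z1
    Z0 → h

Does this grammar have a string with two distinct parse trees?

Unambiguous

Only Z0, Z1 are reachable from Z0; ignoring the rest: The reachable rules are right-linear with at most one rule per (nonterminal, next-terminal) pair. Each input token forces the next rule, so parsing is deterministic.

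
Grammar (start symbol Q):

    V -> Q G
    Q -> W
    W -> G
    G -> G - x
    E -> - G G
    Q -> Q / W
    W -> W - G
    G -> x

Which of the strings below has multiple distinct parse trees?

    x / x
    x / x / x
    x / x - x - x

x / x - x - x

x / x: 1 tree
x / x / x: 1 tree
x / x - x - x: 4 trees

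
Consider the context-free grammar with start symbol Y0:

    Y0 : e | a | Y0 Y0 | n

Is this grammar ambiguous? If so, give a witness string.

Witness: a a a

Derivation 1: Y0 ⇒ Y0 Y0 ⇒ a Y0 ⇒ a Y0 Y0 ⇒ a a Y0 ⇒ a a a
Derivation 2: Y0 ⇒ Y0 Y0 ⇒ Y0 Y0 Y0 ⇒ a Y0 Y0 ⇒ a a Y0 ⇒ a a a

Two distinct leftmost derivations for the same string.

Ambiguous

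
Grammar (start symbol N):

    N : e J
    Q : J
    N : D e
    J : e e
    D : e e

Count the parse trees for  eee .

2

Parse trees for eee:
  [N e [J e e]]
  [N [D e e] e]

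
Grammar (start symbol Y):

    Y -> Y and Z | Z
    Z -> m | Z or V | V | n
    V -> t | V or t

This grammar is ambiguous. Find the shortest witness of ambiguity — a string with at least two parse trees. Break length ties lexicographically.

t or t

length 1: no string has ≥2 trees
length 3: t or t has 2 parse trees

Two derivations of t or t:
  Y ⇒ Z ⇒ Z or V ⇒ V or V ⇒ t or V ⇒ t or t
  Y ⇒ Z ⇒ V ⇒ V or t ⇒ t or t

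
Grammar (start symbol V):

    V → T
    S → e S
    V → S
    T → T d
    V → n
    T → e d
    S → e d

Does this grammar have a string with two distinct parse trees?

Witness: e d

Derivation 1: V ⇒ T ⇒ e d
Derivation 2: V ⇒ S ⇒ e d

Two distinct leftmost derivations for the same string.

Ambiguous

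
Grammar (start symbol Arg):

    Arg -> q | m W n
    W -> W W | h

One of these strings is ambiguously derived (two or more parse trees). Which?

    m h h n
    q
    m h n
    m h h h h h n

m h h h h h n

m h h n: 1 tree
q: 1 tree
m h n: 1 tree
m h h h h h n: 14 trees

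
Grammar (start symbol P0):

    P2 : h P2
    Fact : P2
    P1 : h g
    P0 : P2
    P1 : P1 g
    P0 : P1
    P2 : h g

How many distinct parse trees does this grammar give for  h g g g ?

1

Parse trees for h g g g:
  [P0 [P1 [P1 [P1 h g] g] g]]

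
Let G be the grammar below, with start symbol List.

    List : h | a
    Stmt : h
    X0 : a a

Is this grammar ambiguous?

Unambiguous

(Stmt, X0 are unreachable from List, so their rules don't affect L(List).) The reachable rules are right-linear with at most one rule per (nonterminal, next-terminal) pair. Each input token forces the next rule, so parsing is deterministic.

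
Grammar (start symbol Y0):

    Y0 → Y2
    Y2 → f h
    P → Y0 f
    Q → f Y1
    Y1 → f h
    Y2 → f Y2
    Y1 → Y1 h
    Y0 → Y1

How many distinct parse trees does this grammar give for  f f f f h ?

1

Parse trees for f f f f h:
  [Y0 [Y2 f [Y2 f [Y2 f [Y2 f h]]]]]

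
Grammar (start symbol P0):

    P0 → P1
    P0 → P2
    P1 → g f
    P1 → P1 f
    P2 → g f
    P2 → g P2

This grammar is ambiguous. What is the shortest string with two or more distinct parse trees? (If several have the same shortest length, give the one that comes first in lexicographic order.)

length 2: g f has 2 parse trees

Two derivations of g f:
  P0 ⇒ P1 ⇒ g f
  P0 ⇒ P2 ⇒ g f

g f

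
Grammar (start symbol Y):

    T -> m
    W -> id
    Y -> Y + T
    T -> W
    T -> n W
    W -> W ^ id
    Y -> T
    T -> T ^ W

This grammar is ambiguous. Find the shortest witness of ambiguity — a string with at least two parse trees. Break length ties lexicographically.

id ^ id

length 1: no string has ≥2 trees
length 2: no string has ≥2 trees
length 3: id ^ id has 2 parse trees

Two derivations of id ^ id:
  Y ⇒ T ⇒ W ⇒ W ^ id ⇒ id ^ id
  Y ⇒ T ⇒ T ^ W ⇒ W ^ W ⇒ id ^ W ⇒ id ^ id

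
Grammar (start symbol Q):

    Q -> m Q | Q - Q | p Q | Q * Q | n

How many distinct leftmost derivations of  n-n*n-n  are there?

5

Parse trees for n-n*n-n:
  [Q [Q n] - [Q [Q [Q n] * [Q n]] - [Q n]]]
  [Q [Q n] - [Q [Q n] * [Q [Q n] - [Q n]]]]
  [Q [Q [Q n] - [Q [Q n] * [Q n]]] - [Q n]]
  [Q [Q [Q [Q n] - [Q n]] * [Q n]] - [Q n]]
  [Q [Q [Q n] - [Q n]] * [Q [Q n] - [Q n]]]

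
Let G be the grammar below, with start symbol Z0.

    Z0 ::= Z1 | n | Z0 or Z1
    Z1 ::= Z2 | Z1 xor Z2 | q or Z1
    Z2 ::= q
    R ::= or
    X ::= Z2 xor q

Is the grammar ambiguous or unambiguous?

Witness: q or q

Derivation 1: Z0 ⇒ Z1 ⇒ q or Z1 ⇒ q or Z2 ⇒ q or q
Derivation 2: Z0 ⇒ Z0 or Z1 ⇒ Z1 or Z1 ⇒ Z2 or Z1 ⇒ q or Z1 ⇒ q or Z2 ⇒ q or q

Two distinct leftmost derivations for the same string.

Ambiguous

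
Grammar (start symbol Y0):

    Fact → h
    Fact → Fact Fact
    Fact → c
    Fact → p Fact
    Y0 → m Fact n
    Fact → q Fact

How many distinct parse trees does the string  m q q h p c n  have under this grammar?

3

Parse trees for m q q h p c n:
  [Y0 m [Fact [Fact q [Fact q [Fact h]]] [Fact p [Fact c]]] n]
  [Y0 m [Fact q [Fact [Fact q [Fact h]] [Fact p [Fact c]]]] n]
  [Y0 m [Fact q [Fact q [Fact [Fact h] [Fact p [Fact c]]]]] n]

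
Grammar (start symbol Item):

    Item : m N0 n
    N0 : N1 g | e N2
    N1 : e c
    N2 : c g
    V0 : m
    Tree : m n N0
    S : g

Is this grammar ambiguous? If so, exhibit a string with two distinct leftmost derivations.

Witness: m e c g n

Derivation 1: Item ⇒ m N0 n ⇒ m N1 g n ⇒ m e c g n
Derivation 2: Item ⇒ m N0 n ⇒ m e N2 n ⇒ m e c g n

Two distinct leftmost derivations for the same string.

Ambiguous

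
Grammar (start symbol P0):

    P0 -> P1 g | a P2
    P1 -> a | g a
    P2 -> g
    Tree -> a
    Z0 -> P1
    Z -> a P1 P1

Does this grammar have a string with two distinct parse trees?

Witness: a g

Derivation 1: P0 ⇒ P1 g ⇒ a g
Derivation 2: P0 ⇒ a P2 ⇒ a g

Two distinct leftmost derivations for the same string.

Ambiguous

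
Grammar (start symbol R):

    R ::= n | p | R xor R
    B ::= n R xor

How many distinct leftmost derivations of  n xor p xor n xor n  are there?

5

Parse trees for n xor p xor n xor n:
  [R [R n] xor [R [R p] xor [R [R n] xor [R n]]]]
  [R [R n] xor [R [R [R p] xor [R n]] xor [R n]]]
  [R [R [R n] xor [R p]] xor [R [R n] xor [R n]]]
  [R [R [R n] xor [R [R p] xor [R n]]] xor [R n]]
  [R [R [R [R n] xor [R p]] xor [R n]] xor [R n]]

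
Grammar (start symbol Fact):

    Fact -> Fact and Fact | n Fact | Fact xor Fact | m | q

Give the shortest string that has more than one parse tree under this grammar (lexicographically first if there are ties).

n m and m

length 1: no string has ≥2 trees
length 2: no string has ≥2 trees
length 3: no string has ≥2 trees
length 4: n m and m has 2 parse trees

Two derivations of n m and m:
  Fact ⇒ Fact and Fact ⇒ n Fact and Fact ⇒ n m and Fact ⇒ n m and m
  Fact ⇒ n Fact ⇒ n Fact and Fact ⇒ n m and Fact ⇒ n m and m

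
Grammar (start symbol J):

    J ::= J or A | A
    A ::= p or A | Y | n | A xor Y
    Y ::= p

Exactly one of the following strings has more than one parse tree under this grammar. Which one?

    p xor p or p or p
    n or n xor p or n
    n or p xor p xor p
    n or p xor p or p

p xor p or p or p: 2 trees
n or n xor p or n: 1 tree
n or p xor p xor p: 1 tree
n or p xor p or p: 1 tree

p xor p or p or p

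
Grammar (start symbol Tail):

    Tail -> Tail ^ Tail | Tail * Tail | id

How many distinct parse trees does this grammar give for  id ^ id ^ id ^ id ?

5

Parse trees for id ^ id ^ id ^ id:
  [Tail [Tail id] ^ [Tail [Tail id] ^ [Tail [Tail id] ^ [Tail id]]]]
  [Tail [Tail id] ^ [Tail [Tail [Tail id] ^ [Tail id]] ^ [Tail id]]]
  [Tail [Tail [Tail id] ^ [Tail id]] ^ [Tail [Tail id] ^ [Tail id]]]
  [Tail [Tail [Tail id] ^ [Tail [Tail id] ^ [Tail id]]] ^ [Tail id]]
  [Tail [Tail [Tail [Tail id] ^ [Tail id]] ^ [Tail id]] ^ [Tail id]]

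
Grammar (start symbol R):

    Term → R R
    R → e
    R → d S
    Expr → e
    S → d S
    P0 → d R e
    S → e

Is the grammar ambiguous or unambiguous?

Unambiguous

(Expr, P0, Term are unreachable from R, so their rules don't affect L(R).) The reachable rules are right-linear with at most one rule per (nonterminal, next-terminal) pair. Each input token forces the next rule, so parsing is deterministic.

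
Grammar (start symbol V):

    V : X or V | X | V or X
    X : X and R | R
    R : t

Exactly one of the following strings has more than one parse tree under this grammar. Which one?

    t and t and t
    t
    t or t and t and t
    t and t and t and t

t or t and t and t

t and t and t: 1 tree
t: 1 tree
t or t and t and t: 2 trees
t and t and t and t: 1 tree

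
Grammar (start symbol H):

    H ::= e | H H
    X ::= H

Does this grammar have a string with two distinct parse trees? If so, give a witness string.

Ambiguous

Witness: e e e

Derivation 1: H ⇒ H H ⇒ e H ⇒ e H H ⇒ e e H ⇒ e e e
Derivation 2: H ⇒ H H ⇒ H H H ⇒ e H H ⇒ e e H ⇒ e e e

Two distinct leftmost derivations for the same string.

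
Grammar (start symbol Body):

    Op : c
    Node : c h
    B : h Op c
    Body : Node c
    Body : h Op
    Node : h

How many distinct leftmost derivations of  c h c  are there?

Parse trees for c h c:
  [Body [Node c h] c]

1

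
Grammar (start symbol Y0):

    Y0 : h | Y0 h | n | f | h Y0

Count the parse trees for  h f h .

2

Parse trees for h f h:
  [Y0 [Y0 h [Y0 f]] h]
  [Y0 h [Y0 [Y0 f] h]]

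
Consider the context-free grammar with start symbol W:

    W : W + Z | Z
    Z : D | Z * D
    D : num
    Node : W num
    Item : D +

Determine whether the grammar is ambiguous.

Unambiguous

Only W, Z, D are reachable from W; ignoring the rest: This is a standard precedence ladder (W over Z over D), with each level left-recursive on its own operator ('+' at W, '*' at Z). That structure is LR(1), hence unambiguous.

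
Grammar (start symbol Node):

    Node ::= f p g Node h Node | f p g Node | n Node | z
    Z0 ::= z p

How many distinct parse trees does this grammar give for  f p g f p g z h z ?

2

Parse trees for f p g f p g z h z:
  [Node f p g [Node f p g [Node z]] h [Node z]]
  [Node f p g [Node f p g [Node z] h [Node z]]]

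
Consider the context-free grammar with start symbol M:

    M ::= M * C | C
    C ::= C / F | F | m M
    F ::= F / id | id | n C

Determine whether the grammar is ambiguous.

Ambiguous

Witness: id / id

Derivation 1: M ⇒ C ⇒ C / F ⇒ F / F ⇒ id / F ⇒ id / id
Derivation 2: M ⇒ C ⇒ F ⇒ F / id ⇒ id / id

Two distinct leftmost derivations for the same string.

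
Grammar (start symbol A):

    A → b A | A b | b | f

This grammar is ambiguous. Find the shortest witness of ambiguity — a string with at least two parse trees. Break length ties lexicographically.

length 1: no string has ≥2 trees
length 2: b b has 2 parse trees

Two derivations of b b:
  A ⇒ b A ⇒ b b
  A ⇒ A b ⇒ b b

b b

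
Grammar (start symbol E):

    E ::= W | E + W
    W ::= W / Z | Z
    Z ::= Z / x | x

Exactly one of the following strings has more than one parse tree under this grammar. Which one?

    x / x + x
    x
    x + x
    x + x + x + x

x / x + x: 2 trees
x: 1 tree
x + x: 1 tree
x + x + x + x: 1 tree

x / x + x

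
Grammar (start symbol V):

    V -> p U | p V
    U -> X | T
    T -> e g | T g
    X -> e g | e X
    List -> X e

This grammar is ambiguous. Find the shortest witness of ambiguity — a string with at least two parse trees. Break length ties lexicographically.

p e g

length 3: p e g has 2 parse trees

Two derivations of p e g:
  V ⇒ p U ⇒ p X ⇒ p e g
  V ⇒ p U ⇒ p T ⇒ p e g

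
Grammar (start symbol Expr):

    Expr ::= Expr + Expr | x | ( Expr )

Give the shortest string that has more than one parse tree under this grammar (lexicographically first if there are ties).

length 1: no string has ≥2 trees
length 3: no string has ≥2 trees
length 5: x + x + x has 2 parse trees

Two derivations of x + x + x:
  Expr ⇒ Expr + Expr ⇒ Expr + Expr + Expr ⇒ x + Expr + Expr ⇒ x + x + Expr ⇒ x + x + x
  Expr ⇒ Expr + Expr ⇒ x + Expr ⇒ x + Expr + Expr ⇒ x + x + Expr ⇒ x + x + x

x + x + x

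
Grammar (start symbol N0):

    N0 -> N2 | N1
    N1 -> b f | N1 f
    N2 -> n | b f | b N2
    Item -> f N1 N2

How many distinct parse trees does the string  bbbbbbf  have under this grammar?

Parse trees for bbbbbbf:
  [N0 [N2 b [N2 b [N2 b [N2 b [N2 b [N2 b f]]]]]]]

1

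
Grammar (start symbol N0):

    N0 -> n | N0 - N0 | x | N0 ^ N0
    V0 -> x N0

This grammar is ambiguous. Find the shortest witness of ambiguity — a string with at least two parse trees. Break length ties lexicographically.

n - n - n

length 1: no string has ≥2 trees
length 3: no string has ≥2 trees
length 5: n - n - n has 2 parse trees

Two derivations of n - n - n:
  N0 ⇒ N0 - N0 ⇒ n - N0 ⇒ n - N0 - N0 ⇒ n - n - N0 ⇒ n - n - n
  N0 ⇒ N0 - N0 ⇒ N0 - N0 - N0 ⇒ n - N0 - N0 ⇒ n - n - N0 ⇒ n - n - n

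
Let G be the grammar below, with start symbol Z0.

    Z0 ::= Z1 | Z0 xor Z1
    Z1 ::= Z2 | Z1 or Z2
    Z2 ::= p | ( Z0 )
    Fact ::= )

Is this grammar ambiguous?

Unambiguous

Only Z0, Z1, Z2 are reachable from Z0; ignoring the rest: Z0 → Z0 xor Z1 | Z1  ;  Z1 → Z1 or Z2 | Z2  — a left-associative chain with Z2 at the bottom. Each string factors uniquely by precedence.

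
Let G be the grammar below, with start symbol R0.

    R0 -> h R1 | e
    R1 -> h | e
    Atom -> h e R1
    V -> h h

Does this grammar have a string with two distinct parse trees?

Unambiguous

(Atom, V are unreachable from R0, so their rules don't affect L(R0).) Restricted to the reachable nonterminals, every rule has the form A → t or A → t B, and no two rules for the same A share a first terminal. The grammar encodes a DFA — one run per string.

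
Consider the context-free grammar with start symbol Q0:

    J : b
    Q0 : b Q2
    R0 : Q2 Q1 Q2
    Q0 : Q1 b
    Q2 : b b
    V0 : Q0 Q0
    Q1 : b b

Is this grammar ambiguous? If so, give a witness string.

Ambiguous

Witness: b b b

Derivation 1: Q0 ⇒ b Q2 ⇒ b b b
Derivation 2: Q0 ⇒ Q1 b ⇒ b b b

Two distinct leftmost derivations for the same string.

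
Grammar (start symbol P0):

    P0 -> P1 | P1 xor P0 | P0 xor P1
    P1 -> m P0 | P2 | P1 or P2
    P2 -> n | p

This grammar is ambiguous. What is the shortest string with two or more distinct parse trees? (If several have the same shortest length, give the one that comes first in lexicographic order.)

n xor n

length 1: no string has ≥2 trees
length 2: no string has ≥2 trees
length 3: n xor n has 2 parse trees

Two derivations of n xor n:
  P0 ⇒ P1 xor P0 ⇒ P2 xor P0 ⇒ n xor P0 ⇒ n xor P1 ⇒ n xor P2 ⇒ n xor n
  P0 ⇒ P0 xor P1 ⇒ P1 xor P1 ⇒ P2 xor P1 ⇒ n xor P1 ⇒ n xor P2 ⇒ n xor n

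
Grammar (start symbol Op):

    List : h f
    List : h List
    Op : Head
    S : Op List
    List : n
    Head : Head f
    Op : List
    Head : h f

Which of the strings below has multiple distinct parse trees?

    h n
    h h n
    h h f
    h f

h n: 1 tree
h h n: 1 tree
h h f: 1 tree
h f: 2 trees

h f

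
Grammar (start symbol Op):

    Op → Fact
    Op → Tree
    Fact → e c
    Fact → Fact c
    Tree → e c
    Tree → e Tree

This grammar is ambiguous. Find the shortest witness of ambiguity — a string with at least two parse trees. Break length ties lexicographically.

length 2: e c has 2 parse trees

Two derivations of e c:
  Op ⇒ Fact ⇒ e c
  Op ⇒ Tree ⇒ e c

e c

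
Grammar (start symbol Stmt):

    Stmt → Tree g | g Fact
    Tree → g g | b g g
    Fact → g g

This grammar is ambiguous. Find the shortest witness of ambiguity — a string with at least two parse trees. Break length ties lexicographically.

g g g

length 3: g g g has 2 parse trees

Two derivations of g g g:
  Stmt ⇒ Tree g ⇒ g g g
  Stmt ⇒ g Fact ⇒ g g g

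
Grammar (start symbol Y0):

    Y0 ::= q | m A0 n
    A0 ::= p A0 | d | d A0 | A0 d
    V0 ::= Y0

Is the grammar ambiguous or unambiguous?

Witness: m d d n

Derivation 1: Y0 ⇒ m A0 n ⇒ m d A0 n ⇒ m d d n
Derivation 2: Y0 ⇒ m A0 n ⇒ m A0 d n ⇒ m d d n

Two distinct leftmost derivations for the same string.

Ambiguous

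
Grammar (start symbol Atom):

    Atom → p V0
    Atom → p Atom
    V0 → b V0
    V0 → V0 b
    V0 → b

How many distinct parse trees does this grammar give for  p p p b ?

Parse trees for p p p b:
  [Atom p [Atom p [Atom p [V0 b]]]]

1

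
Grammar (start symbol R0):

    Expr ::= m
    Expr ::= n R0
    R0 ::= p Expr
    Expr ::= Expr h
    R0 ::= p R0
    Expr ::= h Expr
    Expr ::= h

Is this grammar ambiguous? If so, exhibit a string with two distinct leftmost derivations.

Witness: p h h

Derivation 1: R0 ⇒ p Expr ⇒ p Expr h ⇒ p h h
Derivation 2: R0 ⇒ p Expr ⇒ p h Expr ⇒ p h h

Two distinct leftmost derivations for the same string.

Ambiguous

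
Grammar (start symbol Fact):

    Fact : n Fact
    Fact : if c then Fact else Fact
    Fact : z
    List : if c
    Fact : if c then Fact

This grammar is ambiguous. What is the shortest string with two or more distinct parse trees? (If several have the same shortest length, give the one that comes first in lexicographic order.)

length 1: no string has ≥2 trees
length 2: no string has ≥2 trees
length 3: no string has ≥2 trees
length 4: no string has ≥2 trees
length 5: no string has ≥2 trees
length 6: no string has ≥2 trees
length 7: no string has ≥2 trees
length 8: no string has ≥2 trees
length 9: if c then if c then z else z has 2 parse trees

Two derivations of if c then if c then z else z:
  Fact ⇒ if c then Fact else Fact ⇒ if c then if c then Fact else Fact ⇒ if c then if c then z else Fact ⇒ if c then if c then z else z
  Fact ⇒ if c then Fact ⇒ if c then if c then Fact else Fact ⇒ if c then if c then z else Fact ⇒ if c then if c then z else z

if c then if c then z else z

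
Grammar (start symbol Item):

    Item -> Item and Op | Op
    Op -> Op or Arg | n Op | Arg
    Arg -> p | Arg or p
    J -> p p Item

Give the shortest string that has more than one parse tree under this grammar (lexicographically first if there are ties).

p or p

length 1: no string has ≥2 trees
length 2: no string has ≥2 trees
length 3: p or p has 2 parse trees

Two derivations of p or p:
  Item ⇒ Op ⇒ Op or Arg ⇒ Arg or Arg ⇒ p or Arg ⇒ p or p
  Item ⇒ Op ⇒ Arg ⇒ Arg or p ⇒ p or p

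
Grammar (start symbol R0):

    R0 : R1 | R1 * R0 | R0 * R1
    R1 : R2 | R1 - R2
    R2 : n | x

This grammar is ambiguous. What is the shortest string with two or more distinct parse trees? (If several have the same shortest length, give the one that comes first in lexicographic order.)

length 1: no string has ≥2 trees
length 3: n * n has 2 parse trees

Two derivations of n * n:
  R0 ⇒ R1 * R0 ⇒ R2 * R0 ⇒ n * R0 ⇒ n * R1 ⇒ n * R2 ⇒ n * n
  R0 ⇒ R0 * R1 ⇒ R1 * R1 ⇒ R2 * R1 ⇒ n * R1 ⇒ n * R2 ⇒ n * n

n * n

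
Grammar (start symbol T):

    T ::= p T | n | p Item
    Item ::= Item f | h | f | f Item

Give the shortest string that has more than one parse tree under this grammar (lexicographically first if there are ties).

length 1: no string has ≥2 trees
length 2: no string has ≥2 trees
length 3: p f f has 2 parse trees

Two derivations of p f f:
  T ⇒ p Item ⇒ p Item f ⇒ p f f
  T ⇒ p Item ⇒ p f Item ⇒ p f f

p f f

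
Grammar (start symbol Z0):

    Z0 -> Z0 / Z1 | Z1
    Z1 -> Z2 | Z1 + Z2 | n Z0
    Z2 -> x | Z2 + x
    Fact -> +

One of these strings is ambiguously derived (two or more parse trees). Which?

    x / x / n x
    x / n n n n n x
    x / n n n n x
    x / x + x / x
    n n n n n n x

x / x / n x: 1 tree
x / n n n n n x: 1 tree
x / n n n n x: 1 tree
x / x + x / x: 2 trees
n n n n n n x: 1 tree

x / x + x / x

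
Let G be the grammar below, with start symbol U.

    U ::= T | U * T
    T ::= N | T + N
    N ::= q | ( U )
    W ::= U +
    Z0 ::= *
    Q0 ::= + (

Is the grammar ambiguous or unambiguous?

Unambiguous

(W, Z0, Q0 are unreachable from U, so their rules don't affect L(U).) The grammar is stratified — U handles '*' (left-recursive), T handles '+', N atoms. Each operator has a fixed associativity and precedence level, so every string has one parse.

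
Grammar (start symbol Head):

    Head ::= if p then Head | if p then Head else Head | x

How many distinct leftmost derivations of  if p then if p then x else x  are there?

Parse trees for if p then if p then x else x:
  [Head if p then [Head if p then [Head x] else [Head x]]]
  [Head if p then [Head if p then [Head x]] else [Head x]]

2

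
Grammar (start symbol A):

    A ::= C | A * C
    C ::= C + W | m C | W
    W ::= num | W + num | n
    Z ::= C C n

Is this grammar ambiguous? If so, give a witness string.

Ambiguous

Witness: n + num

Derivation 1: A ⇒ C ⇒ C + W ⇒ W + W ⇒ n + W ⇒ n + num
Derivation 2: A ⇒ C ⇒ W ⇒ W + num ⇒ n + num

Two distinct leftmost derivations for the same string.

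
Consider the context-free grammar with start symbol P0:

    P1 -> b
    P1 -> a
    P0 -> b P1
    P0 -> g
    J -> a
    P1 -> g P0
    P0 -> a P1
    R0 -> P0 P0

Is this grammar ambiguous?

Only P0, P1 are reachable from P0; ignoring the rest: Restricted to the reachable nonterminals, every rule has the form A → t or A → t B, and no two rules for the same A share a first terminal. The grammar encodes a DFA — one run per string.

Unambiguous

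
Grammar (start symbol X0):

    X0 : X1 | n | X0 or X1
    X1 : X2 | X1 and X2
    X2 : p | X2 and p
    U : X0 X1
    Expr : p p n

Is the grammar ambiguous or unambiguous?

Witness: p and p

Derivation 1: X0 ⇒ X1 ⇒ X2 ⇒ X2 and p ⇒ p and p
Derivation 2: X0 ⇒ X1 ⇒ X1 and X2 ⇒ X2 and X2 ⇒ p and X2 ⇒ p and p

Two distinct leftmost derivations for the same string.

Ambiguous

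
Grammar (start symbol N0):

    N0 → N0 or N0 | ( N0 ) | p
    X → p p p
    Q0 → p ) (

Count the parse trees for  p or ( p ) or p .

2

Parse trees for p or ( p ) or p:
  [N0 [N0 p] or [N0 [N0 ( [N0 p] )] or [N0 p]]]
  [N0 [N0 [N0 p] or [N0 ( [N0 p] )]] or [N0 p]]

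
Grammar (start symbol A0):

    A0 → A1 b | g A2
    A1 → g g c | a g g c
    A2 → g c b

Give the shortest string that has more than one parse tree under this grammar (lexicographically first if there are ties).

g g c b

length 4: g g c b has 2 parse trees

Two derivations of g g c b:
  A0 ⇒ A1 b ⇒ g g c b
  A0 ⇒ g A2 ⇒ g g c b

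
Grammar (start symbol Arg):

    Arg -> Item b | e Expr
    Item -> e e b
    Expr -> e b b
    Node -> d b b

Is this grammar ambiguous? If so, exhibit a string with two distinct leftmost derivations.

Witness: e e b b

Derivation 1: Arg ⇒ Item b ⇒ e e b b
Derivation 2: Arg ⇒ e Expr ⇒ e e b b

Two distinct leftmost derivations for the same string.

Ambiguous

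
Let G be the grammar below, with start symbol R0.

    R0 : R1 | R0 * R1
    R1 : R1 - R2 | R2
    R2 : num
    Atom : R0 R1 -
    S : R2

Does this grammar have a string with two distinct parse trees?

Unambiguous

(Atom, S are unreachable from R0, so their rules don't affect L(R0).) R0 → R0 * R1 | R1  ;  R1 → R1 - R2 | R2  — a left-associative chain with R2 at the bottom. Each string factors uniquely by precedence.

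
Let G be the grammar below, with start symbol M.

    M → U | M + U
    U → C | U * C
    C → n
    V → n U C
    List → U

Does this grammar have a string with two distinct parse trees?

Unambiguous

(V, List are unreachable from M, so their rules don't affect L(M).) This is a standard precedence ladder (M over U over C), with each level left-recursive on its own operator ('+' at M, '*' at U). That structure is LR(1), hence unambiguous.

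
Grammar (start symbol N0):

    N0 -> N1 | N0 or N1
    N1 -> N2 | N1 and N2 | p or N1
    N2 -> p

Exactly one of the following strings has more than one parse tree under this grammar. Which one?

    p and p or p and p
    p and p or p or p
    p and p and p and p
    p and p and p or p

p and p or p and p: 1 tree
p and p or p or p: 2 trees
p and p and p and p: 1 tree
p and p and p or p: 1 tree

p and p or p or p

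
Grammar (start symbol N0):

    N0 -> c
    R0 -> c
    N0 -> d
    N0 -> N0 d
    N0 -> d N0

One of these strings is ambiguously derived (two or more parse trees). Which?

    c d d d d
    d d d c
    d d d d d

d d d d d

c d d d d: 1 tree
d d d c: 1 tree
d d d d d: 16 trees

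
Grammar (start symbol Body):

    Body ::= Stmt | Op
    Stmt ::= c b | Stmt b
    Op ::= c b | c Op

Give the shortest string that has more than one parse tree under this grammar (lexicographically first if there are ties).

length 2: c b has 2 parse trees

Two derivations of c b:
  Body ⇒ Stmt ⇒ c b
  Body ⇒ Op ⇒ c b

c b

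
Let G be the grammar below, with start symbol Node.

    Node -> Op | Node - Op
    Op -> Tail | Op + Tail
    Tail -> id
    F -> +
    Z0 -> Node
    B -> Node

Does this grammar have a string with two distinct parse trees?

Only Node, Op, Tail are reachable from Node; ignoring the rest: This is a standard precedence ladder (Node over Op over Tail), with each level left-recursive on its own operator ('-' at Node, '+' at Op). That structure is LR(1), hence unambiguous.

Unambiguous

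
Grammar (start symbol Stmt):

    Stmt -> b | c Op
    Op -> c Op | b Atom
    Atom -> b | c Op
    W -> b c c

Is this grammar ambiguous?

Only Stmt, Op, Atom are reachable from Stmt; ignoring the rest: The reachable rules are right-linear with at most one rule per (nonterminal, next-terminal) pair. Each input token forces the next rule, so parsing is deterministic.

Unambiguous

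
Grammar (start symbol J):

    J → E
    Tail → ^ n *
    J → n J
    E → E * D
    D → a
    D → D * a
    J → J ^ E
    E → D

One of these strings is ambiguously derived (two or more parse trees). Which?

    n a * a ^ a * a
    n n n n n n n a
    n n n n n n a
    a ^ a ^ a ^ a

n a * a ^ a * a

n a * a ^ a * a: 8 trees
n n n n n n n a: 1 tree
n n n n n n a: 1 tree
a ^ a ^ a ^ a: 1 tree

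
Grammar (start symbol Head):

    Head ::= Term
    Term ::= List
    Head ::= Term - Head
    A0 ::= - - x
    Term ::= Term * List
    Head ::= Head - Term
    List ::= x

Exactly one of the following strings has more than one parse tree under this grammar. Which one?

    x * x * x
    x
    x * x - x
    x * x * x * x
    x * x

x * x * x: 1 tree
x: 1 tree
x * x - x: 2 trees
x * x * x * x: 1 tree
x * x: 1 tree

x * x - x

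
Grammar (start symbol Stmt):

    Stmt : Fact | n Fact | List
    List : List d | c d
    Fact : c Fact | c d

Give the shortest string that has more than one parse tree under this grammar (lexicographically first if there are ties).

c d

length 2: c d has 2 parse trees

Two derivations of c d:
  Stmt ⇒ Fact ⇒ c d
  Stmt ⇒ List ⇒ c d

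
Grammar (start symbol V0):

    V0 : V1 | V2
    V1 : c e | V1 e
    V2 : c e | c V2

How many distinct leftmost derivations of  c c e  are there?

1

Parse trees for c c e:
  [V0 [V2 c [V2 c e]]]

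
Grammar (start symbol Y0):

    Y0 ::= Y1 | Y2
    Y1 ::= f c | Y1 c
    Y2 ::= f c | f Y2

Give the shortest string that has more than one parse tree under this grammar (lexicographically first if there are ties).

length 2: f c has 2 parse trees

Two derivations of f c:
  Y0 ⇒ Y1 ⇒ f c
  Y0 ⇒ Y2 ⇒ f c

f c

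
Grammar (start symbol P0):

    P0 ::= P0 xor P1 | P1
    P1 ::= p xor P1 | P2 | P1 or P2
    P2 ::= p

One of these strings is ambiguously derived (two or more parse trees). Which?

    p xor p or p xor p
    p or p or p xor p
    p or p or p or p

p xor p or p xor p: 3 trees
p or p or p xor p: 1 tree
p or p or p or p: 1 tree

p xor p or p xor p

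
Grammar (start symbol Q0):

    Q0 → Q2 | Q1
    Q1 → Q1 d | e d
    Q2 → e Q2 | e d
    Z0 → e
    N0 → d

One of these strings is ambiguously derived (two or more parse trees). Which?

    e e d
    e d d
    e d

e e d: 1 tree
e d d: 1 tree
e d: 2 trees

e d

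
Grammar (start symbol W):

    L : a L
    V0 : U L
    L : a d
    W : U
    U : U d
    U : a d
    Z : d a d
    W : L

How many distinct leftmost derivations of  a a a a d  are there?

Parse trees for a a a a d:
  [W [L a [L a [L a [L a d]]]]]

1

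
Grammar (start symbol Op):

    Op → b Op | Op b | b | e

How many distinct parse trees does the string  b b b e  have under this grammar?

1

Parse trees for b b b e:
  [Op b [Op b [Op b [Op e]]]]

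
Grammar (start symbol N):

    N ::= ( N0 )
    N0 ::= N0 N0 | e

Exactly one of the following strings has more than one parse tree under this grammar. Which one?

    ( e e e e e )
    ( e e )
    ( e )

( e e e e e ): 14 trees
( e e ): 1 tree
( e ): 1 tree

( e e e e e )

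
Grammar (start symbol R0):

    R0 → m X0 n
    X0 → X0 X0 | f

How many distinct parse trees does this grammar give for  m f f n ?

Parse trees for m f f n:
  [R0 m [X0 [X0 f] [X0 f]] n]

1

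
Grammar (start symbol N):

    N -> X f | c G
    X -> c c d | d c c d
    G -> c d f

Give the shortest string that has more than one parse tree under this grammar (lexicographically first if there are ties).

length 4: c c d f has 2 parse trees

Two derivations of c c d f:
  N ⇒ X f ⇒ c c d f
  N ⇒ c G ⇒ c c d f

c c d f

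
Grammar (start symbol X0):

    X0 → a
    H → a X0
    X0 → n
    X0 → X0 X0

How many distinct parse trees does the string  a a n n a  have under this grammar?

14

Parse trees for a a n n a (showing first 6 of 14):
  [X0 [X0 a] [X0 [X0 a] [X0 [X0 n] [X0 [X0 n] [X0 a]]]]]
  [X0 [X0 a] [X0 [X0 a] [X0 [X0 [X0 n] [X0 n]] [X0 a]]]]
  [X0 [X0 a] [X0 [X0 [X0 a] [X0 n]] [X0 [X0 n] [X0 a]]]]
  [X0 [X0 a] [X0 [X0 [X0 a] [X0 [X0 n] [X0 n]]] [X0 a]]]
  [X0 [X0 a] [X0 [X0 [X0 [X0 a] [X0 n]] [X0 n]] [X0 a]]]
  [X0 [X0 [X0 a] [X0 a]] [X0 [X0 n] [X0 [X0 n] [X0 a]]]]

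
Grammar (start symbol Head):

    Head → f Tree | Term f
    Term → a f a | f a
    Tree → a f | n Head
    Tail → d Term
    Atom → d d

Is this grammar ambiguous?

Ambiguous

Witness: f a f

Derivation 1: Head ⇒ f Tree ⇒ f a f
Derivation 2: Head ⇒ Term f ⇒ f a f

Two distinct leftmost derivations for the same string.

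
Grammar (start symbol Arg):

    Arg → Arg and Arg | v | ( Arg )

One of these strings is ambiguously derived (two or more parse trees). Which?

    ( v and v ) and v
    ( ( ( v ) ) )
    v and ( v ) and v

v and ( v ) and v

( v and v ) and v: 1 tree
( ( ( v ) ) ): 1 tree
v and ( v ) and v: 2 trees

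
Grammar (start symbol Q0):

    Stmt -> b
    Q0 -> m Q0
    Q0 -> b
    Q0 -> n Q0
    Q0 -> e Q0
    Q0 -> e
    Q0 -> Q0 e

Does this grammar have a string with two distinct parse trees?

Ambiguous

Witness: e e

Derivation 1: Q0 ⇒ e Q0 ⇒ e e
Derivation 2: Q0 ⇒ Q0 e ⇒ e e

Two distinct leftmost derivations for the same string.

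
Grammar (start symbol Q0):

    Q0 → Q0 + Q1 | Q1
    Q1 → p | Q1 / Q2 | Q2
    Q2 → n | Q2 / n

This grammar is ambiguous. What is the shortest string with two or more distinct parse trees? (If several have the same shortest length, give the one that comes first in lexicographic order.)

length 1: no string has ≥2 trees
length 3: n / n has 2 parse trees

Two derivations of n / n:
  Q0 ⇒ Q1 ⇒ Q1 / Q2 ⇒ Q2 / Q2 ⇒ n / Q2 ⇒ n / n
  Q0 ⇒ Q1 ⇒ Q2 ⇒ Q2 / n ⇒ n / n

n / n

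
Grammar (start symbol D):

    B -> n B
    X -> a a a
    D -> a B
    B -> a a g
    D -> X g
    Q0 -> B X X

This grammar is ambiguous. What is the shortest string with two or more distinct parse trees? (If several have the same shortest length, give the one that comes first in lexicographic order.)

a a a g

length 4: a a a g has 2 parse trees

Two derivations of a a a g:
  D ⇒ a B ⇒ a a a g
  D ⇒ X g ⇒ a a a g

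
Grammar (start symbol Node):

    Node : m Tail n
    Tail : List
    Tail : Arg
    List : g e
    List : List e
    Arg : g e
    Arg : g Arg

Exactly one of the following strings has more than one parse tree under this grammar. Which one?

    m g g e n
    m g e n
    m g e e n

m g e n

m g g e n: 1 tree
m g e n: 2 trees
m g e e n: 1 tree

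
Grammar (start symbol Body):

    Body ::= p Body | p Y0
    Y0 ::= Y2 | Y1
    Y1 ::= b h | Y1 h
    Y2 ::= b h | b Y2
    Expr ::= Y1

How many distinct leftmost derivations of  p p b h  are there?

2

Parse trees for p p b h:
  [Body p [Body p [Y0 [Y2 b h]]]]
  [Body p [Body p [Y0 [Y1 b h]]]]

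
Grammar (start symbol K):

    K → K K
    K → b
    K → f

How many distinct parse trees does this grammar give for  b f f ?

Parse trees for b f f:
  [K [K b] [K [K f] [K f]]]
  [K [K [K b] [K f]] [K f]]

2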